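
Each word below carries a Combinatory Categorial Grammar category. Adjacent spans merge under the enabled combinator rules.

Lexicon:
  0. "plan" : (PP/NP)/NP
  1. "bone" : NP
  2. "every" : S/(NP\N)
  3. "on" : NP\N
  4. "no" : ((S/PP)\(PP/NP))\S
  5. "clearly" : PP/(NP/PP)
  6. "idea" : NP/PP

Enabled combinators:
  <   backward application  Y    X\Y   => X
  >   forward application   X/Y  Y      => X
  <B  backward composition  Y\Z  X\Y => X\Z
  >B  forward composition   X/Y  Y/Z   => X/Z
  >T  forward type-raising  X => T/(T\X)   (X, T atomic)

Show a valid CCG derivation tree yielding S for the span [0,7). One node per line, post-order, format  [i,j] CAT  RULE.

[0,1] (PP/NP)/NP  lex  "plan"
[1,2] NP  lex  "bone"
[0,2] PP/NP  >  k=1
[2,3] S/(NP\N)  lex  "every"
[3,4] NP\N  lex  "on"
[2,4] S  >  k=3
[4,5] ((S/PP)\(PP/NP))\S  lex  "no"
[2,5] (S/PP)\(PP/NP)  <  k=4
[0,5] S/PP  <  k=2
[5,6] PP/(NP/PP)  lex  "clearly"
[6,7] NP/PP  lex  "idea"
[5,7] PP  >  k=6
[0,7] S  >  k=5

[0,7] S   >
  [0,5] S/PP   <
    [0,2] PP/NP   >
      [0,1] "plan" : (PP/NP)/NP
      [1,2] "bone" : NP
    [2,5] (S/PP)\(PP/NP)   <
      [2,4] S   >
        [2,3] "every" : S/(NP\N)
        [3,4] "on" : NP\N
      [4,5] "no" : ((S/PP)\(PP/NP))\S
  [5,7] PP   >
    [5,6] "clearly" : PP/(NP/PP)
    [6,7] "idea" : NP/PP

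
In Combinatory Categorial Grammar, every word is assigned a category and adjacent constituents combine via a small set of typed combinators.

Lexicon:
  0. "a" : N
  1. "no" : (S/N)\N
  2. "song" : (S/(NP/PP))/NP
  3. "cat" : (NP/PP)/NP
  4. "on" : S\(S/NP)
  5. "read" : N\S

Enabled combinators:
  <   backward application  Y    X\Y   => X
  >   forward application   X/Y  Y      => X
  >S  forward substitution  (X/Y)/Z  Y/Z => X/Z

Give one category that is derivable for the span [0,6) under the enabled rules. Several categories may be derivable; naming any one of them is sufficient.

S

[0,6] S   >
  [0,2] S/N   <
    [0,1] "a" : N
    [1,2] "no" : (S/N)\N
  [2,6] N   <
    [2,5] S   <
      [2,4] S/NP   >S
        [2,3] "song" : (S/(NP/PP))/NP
        [3,4] "cat" : (NP/PP)/NP
      [4,5] "on" : S\(S/NP)
    [5,6] "read" : N\S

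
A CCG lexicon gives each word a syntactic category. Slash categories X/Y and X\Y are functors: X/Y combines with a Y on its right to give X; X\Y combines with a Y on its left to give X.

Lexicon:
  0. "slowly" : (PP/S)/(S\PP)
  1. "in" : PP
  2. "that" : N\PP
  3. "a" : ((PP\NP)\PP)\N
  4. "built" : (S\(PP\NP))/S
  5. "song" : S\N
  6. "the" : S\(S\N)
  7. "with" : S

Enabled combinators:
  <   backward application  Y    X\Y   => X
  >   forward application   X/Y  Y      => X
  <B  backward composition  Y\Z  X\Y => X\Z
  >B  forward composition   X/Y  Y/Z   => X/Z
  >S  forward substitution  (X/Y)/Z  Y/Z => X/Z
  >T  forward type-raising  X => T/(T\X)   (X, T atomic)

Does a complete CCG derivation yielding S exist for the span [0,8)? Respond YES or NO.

NO

(PP/S)/(S\PP) PP N\PP ((PP\NP)\PP)\N (S\(PP\NP))/S S\N S\(S\N) S
CKY chart[0,8] = {N/(N\PP), NP/(NP\PP), PP, PP/(PP\PP), PP/(S\S), S/(S\PP)}; S ∉ chart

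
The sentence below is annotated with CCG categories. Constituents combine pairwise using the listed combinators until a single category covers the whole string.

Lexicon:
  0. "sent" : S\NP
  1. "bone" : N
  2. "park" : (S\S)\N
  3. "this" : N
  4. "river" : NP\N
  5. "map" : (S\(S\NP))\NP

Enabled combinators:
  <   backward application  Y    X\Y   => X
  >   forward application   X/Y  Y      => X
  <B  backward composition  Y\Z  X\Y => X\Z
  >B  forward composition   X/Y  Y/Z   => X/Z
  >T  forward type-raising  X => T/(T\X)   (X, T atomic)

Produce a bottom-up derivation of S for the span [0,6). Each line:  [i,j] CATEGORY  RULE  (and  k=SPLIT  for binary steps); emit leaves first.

[0,1] S\NP  lex  "sent"
[1,2] N  lex  "bone"
[2,3] (S\S)\N  lex  "park"
[1,3] S\S  <  k=2
[0,3] S\NP  <B  k=1
[3,4] N  lex  "this"
[4,5] NP\N  lex  "river"
[3,5] NP  <  k=4
[5,6] (S\(S\NP))\NP  lex  "map"
[3,6] S\(S\NP)  <  k=5
[0,6] S  <  k=3

[0,6] S   <
  [0,3] S\NP   <B
    [0,1] "sent" : S\NP
    [1,3] S\S   <
      [1,2] "bone" : N
      [2,3] "park" : (S\S)\N
  [3,6] S\(S\NP)   <
    [3,5] NP   <
      [3,4] "this" : N
      [4,5] "river" : NP\N
    [5,6] "map" : (S\(S\NP))\NP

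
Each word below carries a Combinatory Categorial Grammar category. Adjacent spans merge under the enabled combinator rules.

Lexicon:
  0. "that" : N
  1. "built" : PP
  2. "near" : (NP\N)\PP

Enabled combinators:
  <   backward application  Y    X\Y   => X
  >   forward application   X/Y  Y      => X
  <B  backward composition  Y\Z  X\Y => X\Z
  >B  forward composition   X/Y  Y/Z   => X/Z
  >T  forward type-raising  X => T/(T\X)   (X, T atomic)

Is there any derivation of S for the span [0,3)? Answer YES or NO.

N PP (NP\N)\PP
CKY chart[0,3] = {N/(N\NP), NP, NP/(NP\NP), PP/(PP\NP), S/(S\NP)}; S ∉ chart

NO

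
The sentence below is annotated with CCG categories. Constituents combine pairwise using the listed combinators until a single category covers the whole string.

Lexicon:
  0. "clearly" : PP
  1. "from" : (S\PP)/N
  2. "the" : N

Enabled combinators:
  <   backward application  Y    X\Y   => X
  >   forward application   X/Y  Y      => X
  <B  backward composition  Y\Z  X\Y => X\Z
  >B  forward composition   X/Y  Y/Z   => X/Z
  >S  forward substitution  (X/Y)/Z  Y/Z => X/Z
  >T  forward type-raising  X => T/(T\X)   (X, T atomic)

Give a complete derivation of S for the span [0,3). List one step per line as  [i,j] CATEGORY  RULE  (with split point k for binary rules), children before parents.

[0,3] S   <
  [0,1] "clearly" : PP
  [1,3] S\PP   >
    [1,2] "from" : (S\PP)/N
    [2,3] "the" : N

[0,1] PP  lex  "clearly"
[1,2] (S\PP)/N  lex  "from"
[2,3] N  lex  "the"
[1,3] S\PP  >  k=2
[0,3] S  <  k=1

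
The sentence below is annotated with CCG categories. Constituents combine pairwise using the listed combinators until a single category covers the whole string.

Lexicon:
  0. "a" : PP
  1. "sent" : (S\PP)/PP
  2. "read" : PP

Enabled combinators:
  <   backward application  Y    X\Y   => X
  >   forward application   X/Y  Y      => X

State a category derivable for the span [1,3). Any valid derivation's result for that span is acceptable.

S\PP

[0,3] S   <
  [0,1] "a" : PP
  [1,3] S\PP   >
    [1,2] "sent" : (S\PP)/PP
    [2,3] "read" : PP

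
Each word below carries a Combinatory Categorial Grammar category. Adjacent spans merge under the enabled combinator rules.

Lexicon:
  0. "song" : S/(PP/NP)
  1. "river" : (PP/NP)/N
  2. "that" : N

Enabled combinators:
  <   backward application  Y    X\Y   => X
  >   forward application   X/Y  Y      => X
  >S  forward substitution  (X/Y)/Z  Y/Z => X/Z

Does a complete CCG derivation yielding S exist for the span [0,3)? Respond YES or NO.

YES

[0,3] S   >
  [0,1] "song" : S/(PP/NP)
  [1,3] PP/NP   >
    [1,2] "river" : (PP/NP)/N
    [2,3] "that" : N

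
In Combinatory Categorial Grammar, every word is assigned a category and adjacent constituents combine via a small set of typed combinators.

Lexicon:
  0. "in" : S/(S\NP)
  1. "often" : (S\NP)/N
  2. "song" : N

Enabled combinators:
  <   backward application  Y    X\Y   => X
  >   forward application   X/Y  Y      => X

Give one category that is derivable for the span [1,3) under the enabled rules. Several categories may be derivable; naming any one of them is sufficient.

S\NP

[0,3] S   >
  [0,1] "in" : S/(S\NP)
  [1,3] S\NP   >
    [1,2] "often" : (S\NP)/N
    [2,3] "song" : N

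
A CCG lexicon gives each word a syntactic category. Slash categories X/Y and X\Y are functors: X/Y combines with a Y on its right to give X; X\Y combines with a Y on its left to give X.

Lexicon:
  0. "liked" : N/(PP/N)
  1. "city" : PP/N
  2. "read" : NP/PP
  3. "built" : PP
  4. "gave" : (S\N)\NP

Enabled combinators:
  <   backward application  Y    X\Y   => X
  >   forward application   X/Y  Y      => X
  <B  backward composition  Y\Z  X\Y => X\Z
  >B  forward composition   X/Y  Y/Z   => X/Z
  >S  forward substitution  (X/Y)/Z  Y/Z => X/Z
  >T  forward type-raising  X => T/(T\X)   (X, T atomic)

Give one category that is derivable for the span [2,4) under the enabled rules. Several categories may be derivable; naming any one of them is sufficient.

[0,5] S   <
  [0,2] N   >
    [0,1] "liked" : N/(PP/N)
    [1,2] "city" : PP/N
  [2,5] S\N   <
    [2,4] NP   >
      [2,3] "read" : NP/PP
      [3,4] "built" : PP
    [4,5] "gave" : (S\N)\NP

NP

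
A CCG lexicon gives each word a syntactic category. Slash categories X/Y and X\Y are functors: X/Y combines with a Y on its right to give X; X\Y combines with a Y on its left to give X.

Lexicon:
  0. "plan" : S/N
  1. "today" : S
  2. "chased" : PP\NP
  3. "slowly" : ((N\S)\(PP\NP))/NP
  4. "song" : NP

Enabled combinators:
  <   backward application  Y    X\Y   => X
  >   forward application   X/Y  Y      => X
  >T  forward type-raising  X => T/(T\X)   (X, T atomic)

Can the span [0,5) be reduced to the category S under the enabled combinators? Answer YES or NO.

YES

[0,5] S   >
  [0,1] "plan" : S/N
  [1,5] N   >
    [1,2] N/(N\S)   >T
      [1,2] "today" : S
    [2,5] N\S   <
      [2,3] "chased" : PP\NP
      [3,5] (N\S)\(PP\NP)   >
        [3,4] "slowly" : ((N\S)\(PP\NP))/NP
        [4,5] "song" : NP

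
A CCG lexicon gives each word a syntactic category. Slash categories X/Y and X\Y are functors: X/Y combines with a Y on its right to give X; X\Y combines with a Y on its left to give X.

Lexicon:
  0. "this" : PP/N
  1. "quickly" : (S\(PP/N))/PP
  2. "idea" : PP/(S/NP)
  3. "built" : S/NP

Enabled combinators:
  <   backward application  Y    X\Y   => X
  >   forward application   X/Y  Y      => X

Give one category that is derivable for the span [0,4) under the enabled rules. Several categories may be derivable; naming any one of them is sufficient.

[0,4] S   <
  [0,1] "this" : PP/N
  [1,4] S\(PP/N)   >
    [1,2] "quickly" : (S\(PP/N))/PP
    [2,4] PP   >
      [2,3] "idea" : PP/(S/NP)
      [3,4] "built" : S/NP

S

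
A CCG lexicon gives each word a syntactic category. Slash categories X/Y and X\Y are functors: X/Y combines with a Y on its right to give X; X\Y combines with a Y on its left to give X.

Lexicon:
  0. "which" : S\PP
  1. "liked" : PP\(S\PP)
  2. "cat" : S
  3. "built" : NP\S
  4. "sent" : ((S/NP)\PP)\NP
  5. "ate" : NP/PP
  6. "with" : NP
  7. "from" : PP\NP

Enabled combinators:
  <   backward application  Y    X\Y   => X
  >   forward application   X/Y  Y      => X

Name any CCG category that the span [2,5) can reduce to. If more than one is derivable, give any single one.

(S/NP)\PP

[0,8] S   >
  [0,5] S/NP   <
    [0,2] PP   <
      [0,1] "which" : S\PP
      [1,2] "liked" : PP\(S\PP)
    [2,5] (S/NP)\PP   <
      [2,4] NP   <
        [2,3] "cat" : S
        [3,4] "built" : NP\S
      [4,5] "sent" : ((S/NP)\PP)\NP
  [5,8] NP   >
    [5,6] "ate" : NP/PP
    [6,8] PP   <
      [6,7] "with" : NP
      [7,8] "from" : PP\NP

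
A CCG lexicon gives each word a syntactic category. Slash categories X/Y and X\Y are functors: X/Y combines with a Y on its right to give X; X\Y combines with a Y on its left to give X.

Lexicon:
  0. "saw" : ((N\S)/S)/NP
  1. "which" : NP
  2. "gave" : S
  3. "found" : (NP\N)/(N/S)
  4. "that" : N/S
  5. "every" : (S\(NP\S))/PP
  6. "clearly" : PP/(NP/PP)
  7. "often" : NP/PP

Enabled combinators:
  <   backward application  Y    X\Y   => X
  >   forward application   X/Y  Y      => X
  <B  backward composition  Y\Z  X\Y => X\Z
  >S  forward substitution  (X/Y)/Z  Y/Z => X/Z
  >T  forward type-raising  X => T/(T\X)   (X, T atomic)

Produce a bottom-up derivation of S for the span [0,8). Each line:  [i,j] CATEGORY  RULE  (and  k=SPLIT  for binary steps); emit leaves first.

[0,8] S   <
  [0,5] NP\S   <B
    [0,3] N\S   >
      [0,2] (N\S)/S   >
        [0,1] "saw" : ((N\S)/S)/NP
        [1,2] "which" : NP
      [2,3] "gave" : S
    [3,5] NP\N   >
      [3,4] "found" : (NP\N)/(N/S)
      [4,5] "that" : N/S
  [5,8] S\(NP\S)   >
    [5,6] "every" : (S\(NP\S))/PP
    [6,8] PP   >
      [6,7] "clearly" : PP/(NP/PP)
      [7,8] "often" : NP/PP

[0,1] ((N\S)/S)/NP  lex  "saw"
[1,2] NP  lex  "which"
[0,2] (N\S)/S  >  k=1
[2,3] S  lex  "gave"
[0,3] N\S  >  k=2
[3,4] (NP\N)/(N/S)  lex  "found"
[4,5] N/S  lex  "that"
[3,5] NP\N  >  k=4
[0,5] NP\S  <B  k=3
[5,6] (S\(NP\S))/PP  lex  "every"
[6,7] PP/(NP/PP)  lex  "clearly"
[7,8] NP/PP  lex  "often"
[6,8] PP  >  k=7
[5,8] S\(NP\S)  >  k=6
[0,8] S  <  k=5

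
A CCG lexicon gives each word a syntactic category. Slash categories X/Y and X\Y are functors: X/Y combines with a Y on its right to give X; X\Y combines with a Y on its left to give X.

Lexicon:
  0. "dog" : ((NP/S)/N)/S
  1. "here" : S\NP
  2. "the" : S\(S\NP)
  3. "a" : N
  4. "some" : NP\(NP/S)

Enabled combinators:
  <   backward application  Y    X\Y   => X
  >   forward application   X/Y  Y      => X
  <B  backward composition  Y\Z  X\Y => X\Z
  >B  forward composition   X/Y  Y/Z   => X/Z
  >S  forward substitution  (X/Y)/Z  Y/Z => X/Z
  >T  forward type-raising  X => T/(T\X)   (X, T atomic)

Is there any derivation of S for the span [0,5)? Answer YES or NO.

NO

((NP/S)/N)/S S\NP S\(S\NP) N NP\(NP/S)
CKY chart[0,5] = {N/(N\NP), NP, NP/(NP\NP), PP/(PP\NP), S/(S\NP)}; S ∉ chart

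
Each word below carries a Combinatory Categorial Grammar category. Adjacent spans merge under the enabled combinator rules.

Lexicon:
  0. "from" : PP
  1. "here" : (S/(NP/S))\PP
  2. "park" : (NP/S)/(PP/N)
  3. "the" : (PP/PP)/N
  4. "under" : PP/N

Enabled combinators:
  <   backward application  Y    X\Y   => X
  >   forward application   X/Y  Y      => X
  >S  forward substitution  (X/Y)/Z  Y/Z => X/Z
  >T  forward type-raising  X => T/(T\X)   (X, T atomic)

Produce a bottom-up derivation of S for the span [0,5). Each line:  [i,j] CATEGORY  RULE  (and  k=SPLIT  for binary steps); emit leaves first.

[0,5] S   >
  [0,2] S/(NP/S)   <
    [0,1] "from" : PP
    [1,2] "here" : (S/(NP/S))\PP
  [2,5] NP/S   >
    [2,3] "park" : (NP/S)/(PP/N)
    [3,5] PP/N   >S
      [3,4] "the" : (PP/PP)/N
      [4,5] "under" : PP/N

[0,1] PP  lex  "from"
[1,2] (S/(NP/S))\PP  lex  "here"
[0,2] S/(NP/S)  <  k=1
[2,3] (NP/S)/(PP/N)  lex  "park"
[3,4] (PP/PP)/N  lex  "the"
[4,5] PP/N  lex  "under"
[3,5] PP/N  >S  k=4
[2,5] NP/S  >  k=3
[0,5] S  >  k=2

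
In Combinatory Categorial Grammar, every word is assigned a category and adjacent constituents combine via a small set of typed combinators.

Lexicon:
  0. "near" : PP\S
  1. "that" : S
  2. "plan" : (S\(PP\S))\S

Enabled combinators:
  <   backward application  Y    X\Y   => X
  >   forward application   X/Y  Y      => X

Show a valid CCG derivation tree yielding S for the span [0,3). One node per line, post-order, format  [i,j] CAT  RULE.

[0,3] S   <
  [0,1] "near" : PP\S
  [1,3] S\(PP\S)   <
    [1,2] "that" : S
    [2,3] "plan" : (S\(PP\S))\S

[0,1] PP\S  lex  "near"
[1,2] S  lex  "that"
[2,3] (S\(PP\S))\S  lex  "plan"
[1,3] S\(PP\S)  <  k=2
[0,3] S  <  k=1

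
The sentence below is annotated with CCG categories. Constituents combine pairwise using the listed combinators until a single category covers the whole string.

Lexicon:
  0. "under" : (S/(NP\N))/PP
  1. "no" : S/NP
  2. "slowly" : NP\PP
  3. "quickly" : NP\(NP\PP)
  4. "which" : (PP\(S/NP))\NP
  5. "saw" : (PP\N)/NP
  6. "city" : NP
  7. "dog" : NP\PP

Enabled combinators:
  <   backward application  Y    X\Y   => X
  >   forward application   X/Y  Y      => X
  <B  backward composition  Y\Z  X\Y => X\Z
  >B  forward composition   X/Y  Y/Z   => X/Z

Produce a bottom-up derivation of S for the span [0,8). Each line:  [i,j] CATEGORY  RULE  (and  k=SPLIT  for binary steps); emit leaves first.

[0,1] (S/(NP\N))/PP  lex  "under"
[1,2] S/NP  lex  "no"
[2,3] NP\PP  lex  "slowly"
[3,4] NP\(NP\PP)  lex  "quickly"
[2,4] NP  <  k=3
[4,5] (PP\(S/NP))\NP  lex  "which"
[2,5] PP\(S/NP)  <  k=4
[1,5] PP  <  k=2
[0,5] S/(NP\N)  >  k=1
[5,6] (PP\N)/NP  lex  "saw"
[6,7] NP  lex  "city"
[5,7] PP\N  >  k=6
[7,8] NP\PP  lex  "dog"
[5,8] NP\N  <B  k=7
[0,8] S  >  k=5

[0,8] S   >
  [0,5] S/(NP\N)   >
    [0,1] "under" : (S/(NP\N))/PP
    [1,5] PP   <
      [1,2] "no" : S/NP
      [2,5] PP\(S/NP)   <
        [2,4] NP   <
          [2,3] "slowly" : NP\PP
          [3,4] "quickly" : NP\(NP\PP)
        [4,5] "which" : (PP\(S/NP))\NP
  [5,8] NP\N   <B
    [5,7] PP\N   >
      [5,6] "saw" : (PP\N)/NP
      [6,7] "city" : NP
    [7,8] "dog" : NP\PP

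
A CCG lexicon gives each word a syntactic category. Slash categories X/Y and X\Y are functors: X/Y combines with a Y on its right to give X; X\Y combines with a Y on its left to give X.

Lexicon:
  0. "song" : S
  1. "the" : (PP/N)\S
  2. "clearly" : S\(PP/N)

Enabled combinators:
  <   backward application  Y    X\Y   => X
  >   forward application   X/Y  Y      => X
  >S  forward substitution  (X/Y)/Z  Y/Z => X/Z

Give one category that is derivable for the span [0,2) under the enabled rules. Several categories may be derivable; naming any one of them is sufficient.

[0,3] S   <
  [0,2] PP/N   <
    [0,1] "song" : S
    [1,2] "the" : (PP/N)\S
  [2,3] "clearly" : S\(PP/N)

PP/N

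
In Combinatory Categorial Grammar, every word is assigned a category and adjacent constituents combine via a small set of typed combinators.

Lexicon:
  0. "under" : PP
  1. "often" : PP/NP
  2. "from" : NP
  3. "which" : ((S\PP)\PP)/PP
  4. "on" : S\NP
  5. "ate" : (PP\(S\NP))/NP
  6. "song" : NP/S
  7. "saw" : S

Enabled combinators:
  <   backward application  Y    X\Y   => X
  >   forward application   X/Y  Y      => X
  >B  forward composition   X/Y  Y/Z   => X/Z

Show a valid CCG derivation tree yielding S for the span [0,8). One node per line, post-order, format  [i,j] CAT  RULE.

[0,8] S   <
  [0,1] "under" : PP
  [1,8] S\PP   <
    [1,3] PP   >
      [1,2] "often" : PP/NP
      [2,3] "from" : NP
    [3,8] (S\PP)\PP   >
      [3,4] "which" : ((S\PP)\PP)/PP
      [4,8] PP   <
        [4,5] "on" : S\NP
        [5,8] PP\(S\NP)   >
          [5,6] "ate" : (PP\(S\NP))/NP
          [6,8] NP   >
            [6,7] "song" : NP/S
            [7,8] "saw" : S

[0,1] PP  lex  "under"
[1,2] PP/NP  lex  "often"
[2,3] NP  lex  "from"
[1,3] PP  >  k=2
[3,4] ((S\PP)\PP)/PP  lex  "which"
[4,5] S\NP  lex  "on"
[5,6] (PP\(S\NP))/NP  lex  "ate"
[6,7] NP/S  lex  "song"
[7,8] S  lex  "saw"
[6,8] NP  >  k=7
[5,8] PP\(S\NP)  >  k=6
[4,8] PP  <  k=5
[3,8] (S\PP)\PP  >  k=4
[1,8] S\PP  <  k=3
[0,8] S  <  k=1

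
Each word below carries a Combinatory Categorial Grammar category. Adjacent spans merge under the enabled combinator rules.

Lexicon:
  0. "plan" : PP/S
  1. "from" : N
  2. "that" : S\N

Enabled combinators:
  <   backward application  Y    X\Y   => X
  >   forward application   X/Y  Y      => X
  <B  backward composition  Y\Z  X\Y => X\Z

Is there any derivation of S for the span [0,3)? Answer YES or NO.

NO

PP/S N S\N
CKY chart[0,3] = {PP}; S ∉ chart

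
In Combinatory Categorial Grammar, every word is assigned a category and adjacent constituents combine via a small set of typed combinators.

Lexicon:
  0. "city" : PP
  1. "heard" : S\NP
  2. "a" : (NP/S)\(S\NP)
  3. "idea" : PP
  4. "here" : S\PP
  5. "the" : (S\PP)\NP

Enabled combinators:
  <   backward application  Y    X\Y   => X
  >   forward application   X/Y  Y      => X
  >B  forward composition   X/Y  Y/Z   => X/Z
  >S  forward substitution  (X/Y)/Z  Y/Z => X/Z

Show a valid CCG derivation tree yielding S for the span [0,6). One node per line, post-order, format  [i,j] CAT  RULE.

[0,6] S   <
  [0,1] "city" : PP
  [1,6] S\PP   <
    [1,5] NP   >
      [1,3] NP/S   <
        [1,2] "heard" : S\NP
        [2,3] "a" : (NP/S)\(S\NP)
      [3,5] S   <
        [3,4] "idea" : PP
        [4,5] "here" : S\PP
    [5,6] "the" : (S\PP)\NP

[0,1] PP  lex  "city"
[1,2] S\NP  lex  "heard"
[2,3] (NP/S)\(S\NP)  lex  "a"
[1,3] NP/S  <  k=2
[3,4] PP  lex  "idea"
[4,5] S\PP  lex  "here"
[3,5] S  <  k=4
[1,5] NP  >  k=3
[5,6] (S\PP)\NP  lex  "the"
[1,6] S\PP  <  k=5
[0,6] S  <  k=1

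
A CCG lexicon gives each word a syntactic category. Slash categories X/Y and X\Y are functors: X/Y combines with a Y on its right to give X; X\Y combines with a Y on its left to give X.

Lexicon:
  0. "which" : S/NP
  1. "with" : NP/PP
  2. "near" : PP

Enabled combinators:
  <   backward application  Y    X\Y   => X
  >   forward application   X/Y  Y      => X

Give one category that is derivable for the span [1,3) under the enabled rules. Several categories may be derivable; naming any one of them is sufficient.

NP

[0,3] S   >
  [0,1] "which" : S/NP
  [1,3] NP   >
    [1,2] "with" : NP/PP
    [2,3] "near" : PP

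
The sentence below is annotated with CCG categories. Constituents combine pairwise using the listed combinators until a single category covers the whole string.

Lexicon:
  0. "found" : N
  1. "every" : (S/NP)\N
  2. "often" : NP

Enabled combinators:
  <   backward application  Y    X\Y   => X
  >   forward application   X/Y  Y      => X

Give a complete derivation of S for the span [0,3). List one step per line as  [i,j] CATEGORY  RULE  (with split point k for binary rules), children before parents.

[0,1] N  lex  "found"
[1,2] (S/NP)\N  lex  "every"
[0,2] S/NP  <  k=1
[2,3] NP  lex  "often"
[0,3] S  >  k=2

[0,3] S   >
  [0,2] S/NP   <
    [0,1] "found" : N
    [1,2] "every" : (S/NP)\N
  [2,3] "often" : NP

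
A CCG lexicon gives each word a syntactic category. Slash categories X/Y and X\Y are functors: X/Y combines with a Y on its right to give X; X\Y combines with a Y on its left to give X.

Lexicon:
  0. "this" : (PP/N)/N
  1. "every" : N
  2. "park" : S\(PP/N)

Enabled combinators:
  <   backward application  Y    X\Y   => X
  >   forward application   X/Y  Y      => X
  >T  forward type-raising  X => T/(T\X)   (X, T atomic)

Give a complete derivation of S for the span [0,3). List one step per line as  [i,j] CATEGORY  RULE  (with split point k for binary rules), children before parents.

[0,1] (PP/N)/N  lex  "this"
[1,2] N  lex  "every"
[0,2] PP/N  >  k=1
[2,3] S\(PP/N)  lex  "park"
[0,3] S  <  k=2

[0,3] S   <
  [0,2] PP/N   >
    [0,1] "this" : (PP/N)/N
    [1,2] "every" : N
  [2,3] "park" : S\(PP/N)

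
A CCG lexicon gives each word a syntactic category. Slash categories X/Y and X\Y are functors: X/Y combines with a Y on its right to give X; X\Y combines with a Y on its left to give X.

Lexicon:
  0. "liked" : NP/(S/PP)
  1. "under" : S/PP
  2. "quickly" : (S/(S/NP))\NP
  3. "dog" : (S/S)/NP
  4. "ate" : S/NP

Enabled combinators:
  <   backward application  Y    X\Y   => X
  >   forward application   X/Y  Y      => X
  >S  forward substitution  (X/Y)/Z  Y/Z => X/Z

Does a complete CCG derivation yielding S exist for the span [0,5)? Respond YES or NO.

YES

[0,5] S   >
  [0,3] S/(S/NP)   <
    [0,2] NP   >
      [0,1] "liked" : NP/(S/PP)
      [1,2] "under" : S/PP
    [2,3] "quickly" : (S/(S/NP))\NP
  [3,5] S/NP   >S
    [3,4] "dog" : (S/S)/NP
    [4,5] "ate" : S/NP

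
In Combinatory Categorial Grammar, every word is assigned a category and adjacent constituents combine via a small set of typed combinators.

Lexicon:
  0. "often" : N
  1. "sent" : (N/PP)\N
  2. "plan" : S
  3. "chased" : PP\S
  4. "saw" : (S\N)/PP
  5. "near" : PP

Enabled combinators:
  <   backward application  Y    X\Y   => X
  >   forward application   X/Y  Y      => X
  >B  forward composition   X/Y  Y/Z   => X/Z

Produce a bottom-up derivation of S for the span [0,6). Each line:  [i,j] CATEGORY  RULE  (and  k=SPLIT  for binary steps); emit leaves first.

[0,6] S   <
  [0,4] N   >
    [0,2] N/PP   <
      [0,1] "often" : N
      [1,2] "sent" : (N/PP)\N
    [2,4] PP   <
      [2,3] "plan" : S
      [3,4] "chased" : PP\S
  [4,6] S\N   >
    [4,5] "saw" : (S\N)/PP
    [5,6] "near" : PP

[0,1] N  lex  "often"
[1,2] (N/PP)\N  lex  "sent"
[0,2] N/PP  <  k=1
[2,3] S  lex  "plan"
[3,4] PP\S  lex  "chased"
[2,4] PP  <  k=3
[0,4] N  >  k=2
[4,5] (S\N)/PP  lex  "saw"
[5,6] PP  lex  "near"
[4,6] S\N  >  k=5
[0,6] S  <  k=4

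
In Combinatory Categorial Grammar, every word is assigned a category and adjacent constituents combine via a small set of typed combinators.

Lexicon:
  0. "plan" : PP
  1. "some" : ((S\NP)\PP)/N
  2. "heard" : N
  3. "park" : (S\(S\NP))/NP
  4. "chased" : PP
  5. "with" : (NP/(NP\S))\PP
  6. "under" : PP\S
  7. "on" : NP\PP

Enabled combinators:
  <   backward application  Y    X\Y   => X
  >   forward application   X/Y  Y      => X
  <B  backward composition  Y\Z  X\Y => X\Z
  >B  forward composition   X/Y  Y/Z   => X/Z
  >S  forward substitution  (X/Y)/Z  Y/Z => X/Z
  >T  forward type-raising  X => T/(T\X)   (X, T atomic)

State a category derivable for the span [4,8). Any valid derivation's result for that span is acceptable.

[0,8] S   <
  [0,3] S\NP   <
    [0,1] "plan" : PP
    [1,3] (S\NP)\PP   >
      [1,2] "some" : ((S\NP)\PP)/N
      [2,3] "heard" : N
  [3,8] S\(S\NP)   >
    [3,4] "park" : (S\(S\NP))/NP
    [4,8] NP   >
      [4,6] NP/(NP\S)   <
        [4,5] "chased" : PP
        [5,6] "with" : (NP/(NP\S))\PP
      [6,8] NP\S   <B
        [6,7] "under" : PP\S
        [7,8] "on" : NP\PP

NP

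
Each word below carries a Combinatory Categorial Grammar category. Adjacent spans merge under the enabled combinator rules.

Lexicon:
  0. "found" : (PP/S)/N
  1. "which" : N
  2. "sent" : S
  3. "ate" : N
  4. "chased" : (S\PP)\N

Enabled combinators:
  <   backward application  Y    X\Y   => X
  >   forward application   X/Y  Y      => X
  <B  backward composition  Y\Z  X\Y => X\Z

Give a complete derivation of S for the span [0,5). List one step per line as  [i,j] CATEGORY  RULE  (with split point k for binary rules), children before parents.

[0,1] (PP/S)/N  lex  "found"
[1,2] N  lex  "which"
[0,2] PP/S  >  k=1
[2,3] S  lex  "sent"
[0,3] PP  >  k=2
[3,4] N  lex  "ate"
[4,5] (S\PP)\N  lex  "chased"
[3,5] S\PP  <  k=4
[0,5] S  <  k=3

[0,5] S   <
  [0,3] PP   >
    [0,2] PP/S   >
      [0,1] "found" : (PP/S)/N
      [1,2] "which" : N
    [2,3] "sent" : S
  [3,5] S\PP   <
    [3,4] "ate" : N
    [4,5] "chased" : (S\PP)\N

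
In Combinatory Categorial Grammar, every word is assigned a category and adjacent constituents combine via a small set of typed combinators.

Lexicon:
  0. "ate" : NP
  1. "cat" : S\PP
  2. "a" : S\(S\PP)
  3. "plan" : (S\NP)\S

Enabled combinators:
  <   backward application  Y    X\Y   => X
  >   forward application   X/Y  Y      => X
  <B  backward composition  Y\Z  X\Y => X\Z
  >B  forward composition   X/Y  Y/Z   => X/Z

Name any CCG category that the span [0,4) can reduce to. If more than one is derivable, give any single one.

S

[0,4] S   <
  [0,1] "ate" : NP
  [1,4] S\NP   <
    [1,3] S   <
      [1,2] "cat" : S\PP
      [2,3] "a" : S\(S\PP)
    [3,4] "plan" : (S\NP)\S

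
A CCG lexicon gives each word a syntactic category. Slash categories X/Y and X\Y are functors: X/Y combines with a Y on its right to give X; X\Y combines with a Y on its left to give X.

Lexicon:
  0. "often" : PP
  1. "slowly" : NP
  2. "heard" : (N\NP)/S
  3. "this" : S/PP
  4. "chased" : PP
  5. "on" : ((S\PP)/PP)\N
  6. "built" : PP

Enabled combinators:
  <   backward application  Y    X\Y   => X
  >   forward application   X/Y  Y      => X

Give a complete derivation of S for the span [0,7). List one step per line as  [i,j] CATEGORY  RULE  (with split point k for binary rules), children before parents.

[0,1] PP  lex  "often"
[1,2] NP  lex  "slowly"
[2,3] (N\NP)/S  lex  "heard"
[3,4] S/PP  lex  "this"
[4,5] PP  lex  "chased"
[3,5] S  >  k=4
[2,5] N\NP  >  k=3
[1,5] N  <  k=2
[5,6] ((S\PP)/PP)\N  lex  "on"
[1,6] (S\PP)/PP  <  k=5
[6,7] PP  lex  "built"
[1,7] S\PP  >  k=6
[0,7] S  <  k=1

[0,7] S   <
  [0,1] "often" : PP
  [1,7] S\PP   >
    [1,6] (S\PP)/PP   <
      [1,5] N   <
        [1,2] "slowly" : NP
        [2,5] N\NP   >
          [2,3] "heard" : (N\NP)/S
          [3,5] S   >
            [3,4] "this" : S/PP
            [4,5] "chased" : PP
      [5,6] "on" : ((S\PP)/PP)\N
    [6,7] "built" : PP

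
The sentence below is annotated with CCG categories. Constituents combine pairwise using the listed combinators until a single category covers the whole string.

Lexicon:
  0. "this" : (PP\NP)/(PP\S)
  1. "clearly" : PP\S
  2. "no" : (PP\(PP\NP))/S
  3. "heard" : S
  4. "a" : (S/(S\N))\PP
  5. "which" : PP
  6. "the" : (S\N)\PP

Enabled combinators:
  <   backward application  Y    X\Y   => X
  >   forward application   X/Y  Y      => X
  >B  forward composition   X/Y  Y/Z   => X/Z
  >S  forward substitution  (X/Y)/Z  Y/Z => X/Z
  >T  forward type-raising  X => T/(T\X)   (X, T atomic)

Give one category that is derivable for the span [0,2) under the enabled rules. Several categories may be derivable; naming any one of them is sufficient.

[0,7] S   >
  [0,5] S/(S\N)   <
    [0,4] PP   <
      [0,2] PP\NP   >
        [0,1] "this" : (PP\NP)/(PP\S)
        [1,2] "clearly" : PP\S
      [2,4] PP\(PP\NP)   >
        [2,3] "no" : (PP\(PP\NP))/S
        [3,4] "heard" : S
    [4,5] "a" : (S/(S\N))\PP
  [5,7] S\N   <
    [5,6] "which" : PP
    [6,7] "the" : (S\N)\PP

PP\NP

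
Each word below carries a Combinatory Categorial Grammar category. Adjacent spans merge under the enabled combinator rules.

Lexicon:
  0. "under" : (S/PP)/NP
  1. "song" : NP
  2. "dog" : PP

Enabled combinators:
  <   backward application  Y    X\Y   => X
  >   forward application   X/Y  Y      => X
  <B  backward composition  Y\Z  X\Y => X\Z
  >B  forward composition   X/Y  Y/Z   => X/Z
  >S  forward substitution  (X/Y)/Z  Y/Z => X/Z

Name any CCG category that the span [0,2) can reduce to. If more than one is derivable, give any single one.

[0,3] S   >
  [0,2] S/PP   >
    [0,1] "under" : (S/PP)/NP
    [1,2] "song" : NP
  [2,3] "dog" : PP

S/PP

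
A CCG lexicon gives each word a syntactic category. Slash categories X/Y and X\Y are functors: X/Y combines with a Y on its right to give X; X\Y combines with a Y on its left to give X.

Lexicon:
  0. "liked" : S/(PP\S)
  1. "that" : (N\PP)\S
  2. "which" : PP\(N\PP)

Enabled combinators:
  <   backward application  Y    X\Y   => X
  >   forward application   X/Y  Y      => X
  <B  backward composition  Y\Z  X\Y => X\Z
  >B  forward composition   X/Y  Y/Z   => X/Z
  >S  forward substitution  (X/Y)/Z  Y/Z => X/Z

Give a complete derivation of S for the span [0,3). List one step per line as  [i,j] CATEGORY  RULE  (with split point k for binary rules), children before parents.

[0,3] S   >
  [0,1] "liked" : S/(PP\S)
  [1,3] PP\S   <B
    [1,2] "that" : (N\PP)\S
    [2,3] "which" : PP\(N\PP)

[0,1] S/(PP\S)  lex  "liked"
[1,2] (N\PP)\S  lex  "that"
[2,3] PP\(N\PP)  lex  "which"
[1,3] PP\S  <B  k=2
[0,3] S  >  k=1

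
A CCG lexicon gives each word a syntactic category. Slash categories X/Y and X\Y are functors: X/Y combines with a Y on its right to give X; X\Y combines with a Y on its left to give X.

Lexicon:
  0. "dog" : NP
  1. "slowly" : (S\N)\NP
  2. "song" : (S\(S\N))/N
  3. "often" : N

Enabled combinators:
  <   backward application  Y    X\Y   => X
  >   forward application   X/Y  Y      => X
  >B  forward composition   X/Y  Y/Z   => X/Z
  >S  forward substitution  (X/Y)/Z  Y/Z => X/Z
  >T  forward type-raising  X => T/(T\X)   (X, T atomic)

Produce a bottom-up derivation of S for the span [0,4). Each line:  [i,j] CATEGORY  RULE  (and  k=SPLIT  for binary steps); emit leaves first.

[0,4] S   <
  [0,2] S\N   <
    [0,1] "dog" : NP
    [1,2] "slowly" : (S\N)\NP
  [2,4] S\(S\N)   >
    [2,3] "song" : (S\(S\N))/N
    [3,4] "often" : N

[0,1] NP  lex  "dog"
[1,2] (S\N)\NP  lex  "slowly"
[0,2] S\N  <  k=1
[2,3] (S\(S\N))/N  lex  "song"
[3,4] N  lex  "often"
[2,4] S\(S\N)  >  k=3
[0,4] S  <  k=2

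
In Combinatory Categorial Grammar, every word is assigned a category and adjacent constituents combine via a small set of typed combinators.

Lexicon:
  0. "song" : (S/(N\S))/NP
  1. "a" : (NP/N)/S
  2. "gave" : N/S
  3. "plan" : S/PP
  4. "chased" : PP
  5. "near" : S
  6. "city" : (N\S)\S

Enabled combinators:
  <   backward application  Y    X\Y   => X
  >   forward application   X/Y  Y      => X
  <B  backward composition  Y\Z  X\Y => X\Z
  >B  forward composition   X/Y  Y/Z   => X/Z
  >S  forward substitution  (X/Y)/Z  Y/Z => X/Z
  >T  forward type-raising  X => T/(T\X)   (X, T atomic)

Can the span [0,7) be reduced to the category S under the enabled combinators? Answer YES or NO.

[0,7] S   >
  [0,5] S/(N\S)   >
    [0,1] "song" : (S/(N\S))/NP
    [1,5] NP   >
      [1,3] NP/S   >S
        [1,2] "a" : (NP/N)/S
        [2,3] "gave" : N/S
      [3,5] S   >
        [3,4] "plan" : S/PP
        [4,5] "chased" : PP
  [5,7] N\S   <
    [5,6] "near" : S
    [6,7] "city" : (N\S)\S

YES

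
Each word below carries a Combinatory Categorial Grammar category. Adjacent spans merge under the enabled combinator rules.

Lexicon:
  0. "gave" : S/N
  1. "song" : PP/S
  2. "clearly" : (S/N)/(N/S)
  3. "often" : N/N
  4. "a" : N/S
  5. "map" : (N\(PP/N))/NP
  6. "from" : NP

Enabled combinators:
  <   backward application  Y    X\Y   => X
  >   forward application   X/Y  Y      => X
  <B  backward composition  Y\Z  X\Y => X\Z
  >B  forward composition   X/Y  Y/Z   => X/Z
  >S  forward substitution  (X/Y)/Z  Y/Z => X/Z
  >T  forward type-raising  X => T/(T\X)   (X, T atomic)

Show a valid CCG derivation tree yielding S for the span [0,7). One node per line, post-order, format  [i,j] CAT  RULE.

[0,7] S   >
  [0,1] "gave" : S/N
  [1,7] N   <
    [1,5] PP/N   >B
      [1,2] "song" : PP/S
      [2,5] S/N   >
        [2,3] "clearly" : (S/N)/(N/S)
        [3,5] N/S   >B
          [3,4] "often" : N/N
          [4,5] "a" : N/S
    [5,7] N\(PP/N)   >
      [5,6] "map" : (N\(PP/N))/NP
      [6,7] "from" : NP

[0,1] S/N  lex  "gave"
[1,2] PP/S  lex  "song"
[2,3] (S/N)/(N/S)  lex  "clearly"
[3,4] N/N  lex  "often"
[4,5] N/S  lex  "a"
[3,5] N/S  >B  k=4
[2,5] S/N  >  k=3
[1,5] PP/N  >B  k=2
[5,6] (N\(PP/N))/NP  lex  "map"
[6,7] NP  lex  "from"
[5,7] N\(PP/N)  >  k=6
[1,7] N  <  k=5
[0,7] S  >  k=1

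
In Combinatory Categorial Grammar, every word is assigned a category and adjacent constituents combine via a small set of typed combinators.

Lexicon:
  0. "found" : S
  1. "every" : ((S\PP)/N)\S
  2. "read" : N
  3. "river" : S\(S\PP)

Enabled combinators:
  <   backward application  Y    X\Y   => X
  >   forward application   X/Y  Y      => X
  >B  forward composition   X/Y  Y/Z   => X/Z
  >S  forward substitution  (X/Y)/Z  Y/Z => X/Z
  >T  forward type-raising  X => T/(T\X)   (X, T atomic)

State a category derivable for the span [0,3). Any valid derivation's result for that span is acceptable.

S\PP

[0,4] S   <
  [0,3] S\PP   >
    [0,2] (S\PP)/N   <
      [0,1] "found" : S
      [1,2] "every" : ((S\PP)/N)\S
    [2,3] "read" : N
  [3,4] "river" : S\(S\PP)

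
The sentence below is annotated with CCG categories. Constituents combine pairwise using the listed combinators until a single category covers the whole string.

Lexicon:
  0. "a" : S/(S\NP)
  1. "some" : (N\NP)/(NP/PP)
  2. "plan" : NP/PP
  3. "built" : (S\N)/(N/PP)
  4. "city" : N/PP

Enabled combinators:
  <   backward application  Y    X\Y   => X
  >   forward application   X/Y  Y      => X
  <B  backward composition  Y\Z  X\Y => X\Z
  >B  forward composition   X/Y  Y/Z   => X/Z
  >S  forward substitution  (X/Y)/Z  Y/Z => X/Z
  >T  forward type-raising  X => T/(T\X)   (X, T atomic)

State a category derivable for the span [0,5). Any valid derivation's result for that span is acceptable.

S

[0,5] S   >
  [0,1] "a" : S/(S\NP)
  [1,5] S\NP   <B
    [1,3] N\NP   >
      [1,2] "some" : (N\NP)/(NP/PP)
      [2,3] "plan" : NP/PP
    [3,5] S\N   >
      [3,4] "built" : (S\N)/(N/PP)
      [4,5] "city" : N/PP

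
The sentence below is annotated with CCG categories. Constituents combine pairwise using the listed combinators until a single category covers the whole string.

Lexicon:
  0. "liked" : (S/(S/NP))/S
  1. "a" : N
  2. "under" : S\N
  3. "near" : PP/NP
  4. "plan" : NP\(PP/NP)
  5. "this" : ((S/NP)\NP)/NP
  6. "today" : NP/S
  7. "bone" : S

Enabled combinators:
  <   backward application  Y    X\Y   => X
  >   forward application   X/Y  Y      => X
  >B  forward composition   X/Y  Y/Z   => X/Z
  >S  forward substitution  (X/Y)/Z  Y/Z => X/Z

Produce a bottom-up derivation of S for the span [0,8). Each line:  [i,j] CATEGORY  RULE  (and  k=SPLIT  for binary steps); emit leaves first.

[0,1] (S/(S/NP))/S  lex  "liked"
[1,2] N  lex  "a"
[2,3] S\N  lex  "under"
[1,3] S  <  k=2
[0,3] S/(S/NP)  >  k=1
[3,4] PP/NP  lex  "near"
[4,5] NP\(PP/NP)  lex  "plan"
[3,5] NP  <  k=4
[5,6] ((S/NP)\NP)/NP  lex  "this"
[6,7] NP/S  lex  "today"
[7,8] S  lex  "bone"
[6,8] NP  >  k=7
[5,8] (S/NP)\NP  >  k=6
[3,8] S/NP  <  k=5
[0,8] S  >  k=3

[0,8] S   >
  [0,3] S/(S/NP)   >
    [0,1] "liked" : (S/(S/NP))/S
    [1,3] S   <
      [1,2] "a" : N
      [2,3] "under" : S\N
  [3,8] S/NP   <
    [3,5] NP   <
      [3,4] "near" : PP/NP
      [4,5] "plan" : NP\(PP/NP)
    [5,8] (S/NP)\NP   >
      [5,6] "this" : ((S/NP)\NP)/NP
      [6,8] NP   >
        [6,7] "today" : NP/S
        [7,8] "bone" : S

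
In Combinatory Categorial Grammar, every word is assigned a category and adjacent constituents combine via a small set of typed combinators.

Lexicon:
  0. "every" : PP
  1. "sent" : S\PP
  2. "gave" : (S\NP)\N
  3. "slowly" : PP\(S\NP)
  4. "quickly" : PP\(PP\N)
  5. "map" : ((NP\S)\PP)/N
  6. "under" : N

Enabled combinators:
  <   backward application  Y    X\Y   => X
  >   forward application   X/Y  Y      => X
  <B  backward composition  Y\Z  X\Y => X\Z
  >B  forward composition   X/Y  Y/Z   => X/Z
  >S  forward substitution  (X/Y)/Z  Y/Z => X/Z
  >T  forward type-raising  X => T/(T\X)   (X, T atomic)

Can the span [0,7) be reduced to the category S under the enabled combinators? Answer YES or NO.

NO

PP S\PP (S\NP)\N PP\(S\NP) PP\(PP\N) ((NP\S)\PP)/N N
CKY chart[0,7] = {N/(N\NP), NP, NP/(NP\NP), PP/(PP\NP), S/(S\NP)}; S ∉ chart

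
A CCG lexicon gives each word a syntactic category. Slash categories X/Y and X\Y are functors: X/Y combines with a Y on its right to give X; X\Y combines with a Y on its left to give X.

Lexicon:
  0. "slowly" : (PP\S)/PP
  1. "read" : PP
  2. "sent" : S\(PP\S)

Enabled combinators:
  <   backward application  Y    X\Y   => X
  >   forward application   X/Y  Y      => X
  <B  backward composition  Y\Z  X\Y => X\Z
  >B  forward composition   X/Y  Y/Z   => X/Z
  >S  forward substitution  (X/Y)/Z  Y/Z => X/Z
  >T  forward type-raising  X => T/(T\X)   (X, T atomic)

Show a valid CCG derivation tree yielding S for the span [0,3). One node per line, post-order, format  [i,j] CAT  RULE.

[0,1] (PP\S)/PP  lex  "slowly"
[1,2] PP  lex  "read"
[0,2] PP\S  >  k=1
[2,3] S\(PP\S)  lex  "sent"
[0,3] S  <  k=2

[0,3] S   <
  [0,2] PP\S   >
    [0,1] "slowly" : (PP\S)/PP
    [1,2] "read" : PP
  [2,3] "sent" : S\(PP\S)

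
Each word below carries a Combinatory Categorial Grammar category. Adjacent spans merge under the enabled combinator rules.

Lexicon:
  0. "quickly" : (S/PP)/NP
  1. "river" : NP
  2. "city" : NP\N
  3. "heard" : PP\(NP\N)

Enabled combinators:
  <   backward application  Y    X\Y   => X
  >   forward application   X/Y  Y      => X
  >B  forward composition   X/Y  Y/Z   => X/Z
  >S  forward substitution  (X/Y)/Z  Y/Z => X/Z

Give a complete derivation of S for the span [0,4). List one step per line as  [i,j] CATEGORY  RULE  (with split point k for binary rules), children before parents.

[0,4] S   >
  [0,2] S/PP   >
    [0,1] "quickly" : (S/PP)/NP
    [1,2] "river" : NP
  [2,4] PP   <
    [2,3] "city" : NP\N
    [3,4] "heard" : PP\(NP\N)

[0,1] (S/PP)/NP  lex  "quickly"
[1,2] NP  lex  "river"
[0,2] S/PP  >  k=1
[2,3] NP\N  lex  "city"
[3,4] PP\(NP\N)  lex  "heard"
[2,4] PP  <  k=3
[0,4] S  >  k=2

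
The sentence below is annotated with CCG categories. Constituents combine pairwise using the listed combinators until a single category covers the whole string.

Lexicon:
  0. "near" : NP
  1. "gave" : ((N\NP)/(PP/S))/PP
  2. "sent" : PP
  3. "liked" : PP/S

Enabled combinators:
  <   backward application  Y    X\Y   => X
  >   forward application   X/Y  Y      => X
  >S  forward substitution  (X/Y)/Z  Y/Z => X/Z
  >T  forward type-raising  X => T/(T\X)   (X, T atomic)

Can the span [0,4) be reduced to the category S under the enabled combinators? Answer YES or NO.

NP ((N\NP)/(PP/S))/PP PP PP/S
CKY chart[0,4] = {N, N/(N\N), NP/(NP\N), PP/(PP\N), S/(S\N)}; S ∉ chart

NO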